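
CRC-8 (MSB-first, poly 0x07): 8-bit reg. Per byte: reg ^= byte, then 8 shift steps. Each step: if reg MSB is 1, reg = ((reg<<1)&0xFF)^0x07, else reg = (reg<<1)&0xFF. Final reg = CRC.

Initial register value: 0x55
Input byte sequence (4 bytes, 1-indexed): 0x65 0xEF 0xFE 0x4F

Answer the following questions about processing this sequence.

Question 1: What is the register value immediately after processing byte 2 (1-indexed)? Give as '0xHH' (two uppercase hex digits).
Answer: 0x7A

Derivation:
After byte 1 (0x65): reg=0x90
After byte 2 (0xEF): reg=0x7A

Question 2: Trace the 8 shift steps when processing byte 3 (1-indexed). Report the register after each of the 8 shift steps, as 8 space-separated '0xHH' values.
Answer: 0x0F 0x1E 0x3C 0x78 0xF0 0xE7 0xC9 0x95

Derivation:
After byte 1 (0x65): reg=0x90
After byte 2 (0xEF): reg=0x7A
Register before byte 3: 0x7A
After XOR with byte 0xFE: 0x84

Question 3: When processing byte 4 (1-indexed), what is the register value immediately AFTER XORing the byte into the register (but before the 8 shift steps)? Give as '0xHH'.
Answer: 0xDA

Derivation:
Register before byte 4: 0x95
Byte 4: 0x4F
0x95 XOR 0x4F = 0xDA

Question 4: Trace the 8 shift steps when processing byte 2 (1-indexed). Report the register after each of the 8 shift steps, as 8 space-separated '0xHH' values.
Answer: 0xFE 0xFB 0xF1 0xE5 0xCD 0x9D 0x3D 0x7A

Derivation:
After byte 1 (0x65): reg=0x90
Register before byte 2: 0x90
After XOR with byte 0xEF: 0x7F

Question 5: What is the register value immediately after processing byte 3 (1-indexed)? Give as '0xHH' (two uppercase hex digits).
Answer: 0x95

Derivation:
After byte 1 (0x65): reg=0x90
After byte 2 (0xEF): reg=0x7A
After byte 3 (0xFE): reg=0x95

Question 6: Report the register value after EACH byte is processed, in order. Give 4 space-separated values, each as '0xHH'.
0x90 0x7A 0x95 0x08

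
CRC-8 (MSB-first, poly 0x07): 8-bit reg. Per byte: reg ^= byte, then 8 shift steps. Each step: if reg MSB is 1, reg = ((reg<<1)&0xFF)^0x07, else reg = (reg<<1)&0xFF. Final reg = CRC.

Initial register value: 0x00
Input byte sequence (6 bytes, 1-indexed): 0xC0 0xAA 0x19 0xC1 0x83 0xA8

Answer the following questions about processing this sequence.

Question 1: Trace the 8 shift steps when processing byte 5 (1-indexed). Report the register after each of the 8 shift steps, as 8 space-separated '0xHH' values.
After byte 1 (0xC0): reg=0x4E
After byte 2 (0xAA): reg=0xB2
After byte 3 (0x19): reg=0x58
After byte 4 (0xC1): reg=0xC6
Register before byte 5: 0xC6
After XOR with byte 0x83: 0x45

Answer: 0x8A 0x13 0x26 0x4C 0x98 0x37 0x6E 0xDC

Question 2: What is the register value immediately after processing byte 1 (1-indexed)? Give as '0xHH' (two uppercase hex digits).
After byte 1 (0xC0): reg=0x4E

Answer: 0x4E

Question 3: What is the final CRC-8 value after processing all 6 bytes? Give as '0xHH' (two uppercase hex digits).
After byte 1 (0xC0): reg=0x4E
After byte 2 (0xAA): reg=0xB2
After byte 3 (0x19): reg=0x58
After byte 4 (0xC1): reg=0xC6
After byte 5 (0x83): reg=0xDC
After byte 6 (0xA8): reg=0x4B

Answer: 0x4B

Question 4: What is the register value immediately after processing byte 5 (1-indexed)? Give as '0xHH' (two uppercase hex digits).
Answer: 0xDC

Derivation:
After byte 1 (0xC0): reg=0x4E
After byte 2 (0xAA): reg=0xB2
After byte 3 (0x19): reg=0x58
After byte 4 (0xC1): reg=0xC6
After byte 5 (0x83): reg=0xDC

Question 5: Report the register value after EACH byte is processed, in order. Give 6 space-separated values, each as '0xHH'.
0x4E 0xB2 0x58 0xC6 0xDC 0x4B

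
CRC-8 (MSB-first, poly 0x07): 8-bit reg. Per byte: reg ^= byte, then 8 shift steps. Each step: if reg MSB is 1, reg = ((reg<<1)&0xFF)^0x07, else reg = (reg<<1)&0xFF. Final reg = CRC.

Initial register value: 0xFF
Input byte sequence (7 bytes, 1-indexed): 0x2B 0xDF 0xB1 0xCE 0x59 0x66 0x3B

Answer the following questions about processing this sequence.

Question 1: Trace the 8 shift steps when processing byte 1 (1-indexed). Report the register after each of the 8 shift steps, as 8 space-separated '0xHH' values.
Answer: 0xAF 0x59 0xB2 0x63 0xC6 0x8B 0x11 0x22

Derivation:
Register before byte 1: 0xFF
After XOR with byte 0x2B: 0xD4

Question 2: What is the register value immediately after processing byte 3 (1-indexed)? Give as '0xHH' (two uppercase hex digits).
Answer: 0xE3

Derivation:
After byte 1 (0x2B): reg=0x22
After byte 2 (0xDF): reg=0xFD
After byte 3 (0xB1): reg=0xE3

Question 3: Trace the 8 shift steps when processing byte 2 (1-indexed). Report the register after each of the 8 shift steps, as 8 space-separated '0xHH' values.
Answer: 0xFD 0xFD 0xFD 0xFD 0xFD 0xFD 0xFD 0xFD

Derivation:
After byte 1 (0x2B): reg=0x22
Register before byte 2: 0x22
After XOR with byte 0xDF: 0xFD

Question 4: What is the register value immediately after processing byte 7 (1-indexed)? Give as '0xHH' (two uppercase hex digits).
Answer: 0x04

Derivation:
After byte 1 (0x2B): reg=0x22
After byte 2 (0xDF): reg=0xFD
After byte 3 (0xB1): reg=0xE3
After byte 4 (0xCE): reg=0xC3
After byte 5 (0x59): reg=0xCF
After byte 6 (0x66): reg=0x56
After byte 7 (0x3B): reg=0x04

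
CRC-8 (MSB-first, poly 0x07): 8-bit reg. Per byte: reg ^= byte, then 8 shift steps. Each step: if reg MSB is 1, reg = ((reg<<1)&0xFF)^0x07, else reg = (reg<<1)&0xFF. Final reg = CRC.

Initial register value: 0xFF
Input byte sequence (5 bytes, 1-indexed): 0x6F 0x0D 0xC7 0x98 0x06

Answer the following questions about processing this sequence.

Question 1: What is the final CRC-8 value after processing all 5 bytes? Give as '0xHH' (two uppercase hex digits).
After byte 1 (0x6F): reg=0xF9
After byte 2 (0x0D): reg=0xC2
After byte 3 (0xC7): reg=0x1B
After byte 4 (0x98): reg=0x80
After byte 5 (0x06): reg=0x9B

Answer: 0x9B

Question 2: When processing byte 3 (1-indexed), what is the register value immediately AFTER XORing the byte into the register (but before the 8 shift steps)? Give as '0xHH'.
Register before byte 3: 0xC2
Byte 3: 0xC7
0xC2 XOR 0xC7 = 0x05

Answer: 0x05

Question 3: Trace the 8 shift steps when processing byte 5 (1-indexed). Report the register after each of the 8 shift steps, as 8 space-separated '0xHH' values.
Answer: 0x0B 0x16 0x2C 0x58 0xB0 0x67 0xCE 0x9B

Derivation:
After byte 1 (0x6F): reg=0xF9
After byte 2 (0x0D): reg=0xC2
After byte 3 (0xC7): reg=0x1B
After byte 4 (0x98): reg=0x80
Register before byte 5: 0x80
After XOR with byte 0x06: 0x86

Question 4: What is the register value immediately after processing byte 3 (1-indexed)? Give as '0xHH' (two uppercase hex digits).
Answer: 0x1B

Derivation:
After byte 1 (0x6F): reg=0xF9
After byte 2 (0x0D): reg=0xC2
After byte 3 (0xC7): reg=0x1B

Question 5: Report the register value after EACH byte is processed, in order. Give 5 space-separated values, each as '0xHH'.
0xF9 0xC2 0x1B 0x80 0x9B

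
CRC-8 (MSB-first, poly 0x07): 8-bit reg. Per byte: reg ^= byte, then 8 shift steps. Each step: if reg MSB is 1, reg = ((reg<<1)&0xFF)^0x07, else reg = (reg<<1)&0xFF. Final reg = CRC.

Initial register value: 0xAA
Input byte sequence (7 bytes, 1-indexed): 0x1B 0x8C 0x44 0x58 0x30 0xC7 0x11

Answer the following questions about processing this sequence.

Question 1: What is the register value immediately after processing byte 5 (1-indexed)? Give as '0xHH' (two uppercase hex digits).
Answer: 0x63

Derivation:
After byte 1 (0x1B): reg=0x1E
After byte 2 (0x8C): reg=0xF7
After byte 3 (0x44): reg=0x10
After byte 4 (0x58): reg=0xFF
After byte 5 (0x30): reg=0x63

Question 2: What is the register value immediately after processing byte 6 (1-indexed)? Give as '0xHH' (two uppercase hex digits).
Answer: 0x75

Derivation:
After byte 1 (0x1B): reg=0x1E
After byte 2 (0x8C): reg=0xF7
After byte 3 (0x44): reg=0x10
After byte 4 (0x58): reg=0xFF
After byte 5 (0x30): reg=0x63
After byte 6 (0xC7): reg=0x75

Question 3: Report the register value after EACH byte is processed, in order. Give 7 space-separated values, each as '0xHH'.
0x1E 0xF7 0x10 0xFF 0x63 0x75 0x3B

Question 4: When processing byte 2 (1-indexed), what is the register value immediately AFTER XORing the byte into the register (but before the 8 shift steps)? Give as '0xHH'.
Answer: 0x92

Derivation:
Register before byte 2: 0x1E
Byte 2: 0x8C
0x1E XOR 0x8C = 0x92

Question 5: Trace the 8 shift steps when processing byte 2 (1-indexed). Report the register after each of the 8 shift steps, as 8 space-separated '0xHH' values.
Answer: 0x23 0x46 0x8C 0x1F 0x3E 0x7C 0xF8 0xF7

Derivation:
After byte 1 (0x1B): reg=0x1E
Register before byte 2: 0x1E
After XOR with byte 0x8C: 0x92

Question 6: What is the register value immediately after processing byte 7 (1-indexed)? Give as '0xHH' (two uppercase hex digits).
After byte 1 (0x1B): reg=0x1E
After byte 2 (0x8C): reg=0xF7
After byte 3 (0x44): reg=0x10
After byte 4 (0x58): reg=0xFF
After byte 5 (0x30): reg=0x63
After byte 6 (0xC7): reg=0x75
After byte 7 (0x11): reg=0x3B

Answer: 0x3B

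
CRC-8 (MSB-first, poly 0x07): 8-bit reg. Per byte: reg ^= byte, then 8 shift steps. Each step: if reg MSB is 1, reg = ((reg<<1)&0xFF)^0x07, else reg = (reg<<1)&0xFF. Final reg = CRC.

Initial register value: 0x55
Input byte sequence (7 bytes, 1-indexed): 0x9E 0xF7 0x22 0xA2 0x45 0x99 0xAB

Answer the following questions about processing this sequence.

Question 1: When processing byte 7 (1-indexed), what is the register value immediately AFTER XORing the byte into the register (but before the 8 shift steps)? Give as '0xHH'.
Answer: 0x85

Derivation:
Register before byte 7: 0x2E
Byte 7: 0xAB
0x2E XOR 0xAB = 0x85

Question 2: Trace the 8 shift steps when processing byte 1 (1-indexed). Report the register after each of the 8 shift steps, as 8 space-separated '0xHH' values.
Register before byte 1: 0x55
After XOR with byte 0x9E: 0xCB

Answer: 0x91 0x25 0x4A 0x94 0x2F 0x5E 0xBC 0x7F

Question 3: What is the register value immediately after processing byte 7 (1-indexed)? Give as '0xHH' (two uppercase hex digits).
After byte 1 (0x9E): reg=0x7F
After byte 2 (0xF7): reg=0xB1
After byte 3 (0x22): reg=0xF0
After byte 4 (0xA2): reg=0xB9
After byte 5 (0x45): reg=0xFA
After byte 6 (0x99): reg=0x2E
After byte 7 (0xAB): reg=0x92

Answer: 0x92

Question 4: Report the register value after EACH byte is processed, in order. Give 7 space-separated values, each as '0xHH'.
0x7F 0xB1 0xF0 0xB9 0xFA 0x2E 0x92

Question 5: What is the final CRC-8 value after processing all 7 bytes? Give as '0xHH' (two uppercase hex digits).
Answer: 0x92

Derivation:
After byte 1 (0x9E): reg=0x7F
After byte 2 (0xF7): reg=0xB1
After byte 3 (0x22): reg=0xF0
After byte 4 (0xA2): reg=0xB9
After byte 5 (0x45): reg=0xFA
After byte 6 (0x99): reg=0x2E
After byte 7 (0xAB): reg=0x92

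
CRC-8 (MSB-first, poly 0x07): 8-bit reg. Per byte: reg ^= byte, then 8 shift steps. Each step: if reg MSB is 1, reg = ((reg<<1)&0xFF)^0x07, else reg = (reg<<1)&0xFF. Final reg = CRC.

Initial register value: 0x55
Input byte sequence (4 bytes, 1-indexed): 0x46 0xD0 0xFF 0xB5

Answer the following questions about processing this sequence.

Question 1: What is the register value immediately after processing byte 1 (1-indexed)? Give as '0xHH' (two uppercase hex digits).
Answer: 0x79

Derivation:
After byte 1 (0x46): reg=0x79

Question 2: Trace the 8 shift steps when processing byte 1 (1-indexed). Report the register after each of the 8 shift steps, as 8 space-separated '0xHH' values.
Answer: 0x26 0x4C 0x98 0x37 0x6E 0xDC 0xBF 0x79

Derivation:
Register before byte 1: 0x55
After XOR with byte 0x46: 0x13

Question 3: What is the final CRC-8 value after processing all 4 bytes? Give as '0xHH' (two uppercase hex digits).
After byte 1 (0x46): reg=0x79
After byte 2 (0xD0): reg=0x56
After byte 3 (0xFF): reg=0x56
After byte 4 (0xB5): reg=0xA7

Answer: 0xA7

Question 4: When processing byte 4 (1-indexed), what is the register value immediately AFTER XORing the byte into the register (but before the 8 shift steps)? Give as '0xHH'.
Register before byte 4: 0x56
Byte 4: 0xB5
0x56 XOR 0xB5 = 0xE3

Answer: 0xE3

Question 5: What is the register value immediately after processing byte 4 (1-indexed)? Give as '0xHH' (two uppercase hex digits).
After byte 1 (0x46): reg=0x79
After byte 2 (0xD0): reg=0x56
After byte 3 (0xFF): reg=0x56
After byte 4 (0xB5): reg=0xA7

Answer: 0xA7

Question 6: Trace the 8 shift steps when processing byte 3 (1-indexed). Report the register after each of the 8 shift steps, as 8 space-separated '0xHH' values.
Answer: 0x55 0xAA 0x53 0xA6 0x4B 0x96 0x2B 0x56

Derivation:
After byte 1 (0x46): reg=0x79
After byte 2 (0xD0): reg=0x56
Register before byte 3: 0x56
After XOR with byte 0xFF: 0xA9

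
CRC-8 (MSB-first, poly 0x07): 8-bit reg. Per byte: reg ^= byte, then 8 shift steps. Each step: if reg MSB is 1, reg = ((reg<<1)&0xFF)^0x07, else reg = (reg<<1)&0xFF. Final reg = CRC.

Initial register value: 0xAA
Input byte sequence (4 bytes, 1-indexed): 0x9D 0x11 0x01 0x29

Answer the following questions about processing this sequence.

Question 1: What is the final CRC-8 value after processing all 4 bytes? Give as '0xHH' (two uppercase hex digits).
After byte 1 (0x9D): reg=0x85
After byte 2 (0x11): reg=0xE5
After byte 3 (0x01): reg=0xB2
After byte 4 (0x29): reg=0xC8

Answer: 0xC8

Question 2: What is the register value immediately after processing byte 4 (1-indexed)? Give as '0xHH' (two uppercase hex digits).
After byte 1 (0x9D): reg=0x85
After byte 2 (0x11): reg=0xE5
After byte 3 (0x01): reg=0xB2
After byte 4 (0x29): reg=0xC8

Answer: 0xC8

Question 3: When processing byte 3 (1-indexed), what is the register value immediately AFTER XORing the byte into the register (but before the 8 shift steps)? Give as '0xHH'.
Register before byte 3: 0xE5
Byte 3: 0x01
0xE5 XOR 0x01 = 0xE4

Answer: 0xE4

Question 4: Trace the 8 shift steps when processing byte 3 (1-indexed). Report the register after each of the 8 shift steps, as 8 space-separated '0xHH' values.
Answer: 0xCF 0x99 0x35 0x6A 0xD4 0xAF 0x59 0xB2

Derivation:
After byte 1 (0x9D): reg=0x85
After byte 2 (0x11): reg=0xE5
Register before byte 3: 0xE5
After XOR with byte 0x01: 0xE4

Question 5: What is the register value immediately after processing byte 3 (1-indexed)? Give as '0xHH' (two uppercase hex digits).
After byte 1 (0x9D): reg=0x85
After byte 2 (0x11): reg=0xE5
After byte 3 (0x01): reg=0xB2

Answer: 0xB2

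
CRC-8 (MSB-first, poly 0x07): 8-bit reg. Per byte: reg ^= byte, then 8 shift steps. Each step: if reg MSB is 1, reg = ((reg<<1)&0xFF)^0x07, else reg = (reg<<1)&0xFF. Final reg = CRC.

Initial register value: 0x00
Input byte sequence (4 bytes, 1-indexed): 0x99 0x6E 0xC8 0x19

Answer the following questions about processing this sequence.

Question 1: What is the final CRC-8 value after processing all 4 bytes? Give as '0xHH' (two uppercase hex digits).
Answer: 0x13

Derivation:
After byte 1 (0x99): reg=0xC6
After byte 2 (0x6E): reg=0x51
After byte 3 (0xC8): reg=0xC6
After byte 4 (0x19): reg=0x13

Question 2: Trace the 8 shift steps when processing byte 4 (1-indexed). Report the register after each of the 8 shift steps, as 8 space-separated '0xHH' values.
Answer: 0xB9 0x75 0xEA 0xD3 0xA1 0x45 0x8A 0x13

Derivation:
After byte 1 (0x99): reg=0xC6
After byte 2 (0x6E): reg=0x51
After byte 3 (0xC8): reg=0xC6
Register before byte 4: 0xC6
After XOR with byte 0x19: 0xDF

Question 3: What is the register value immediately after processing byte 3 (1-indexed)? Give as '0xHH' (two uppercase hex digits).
After byte 1 (0x99): reg=0xC6
After byte 2 (0x6E): reg=0x51
After byte 3 (0xC8): reg=0xC6

Answer: 0xC6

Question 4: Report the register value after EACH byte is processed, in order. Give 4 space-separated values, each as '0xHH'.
0xC6 0x51 0xC6 0x13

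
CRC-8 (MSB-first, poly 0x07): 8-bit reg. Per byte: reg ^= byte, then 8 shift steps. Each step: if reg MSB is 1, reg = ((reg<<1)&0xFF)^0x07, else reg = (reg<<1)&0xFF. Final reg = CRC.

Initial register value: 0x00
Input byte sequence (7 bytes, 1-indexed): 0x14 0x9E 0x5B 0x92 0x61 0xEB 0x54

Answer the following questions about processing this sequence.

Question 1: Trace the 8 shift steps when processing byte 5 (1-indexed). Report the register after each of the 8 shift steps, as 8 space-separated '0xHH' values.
After byte 1 (0x14): reg=0x6C
After byte 2 (0x9E): reg=0xD0
After byte 3 (0x5B): reg=0xB8
After byte 4 (0x92): reg=0xD6
Register before byte 5: 0xD6
After XOR with byte 0x61: 0xB7

Answer: 0x69 0xD2 0xA3 0x41 0x82 0x03 0x06 0x0C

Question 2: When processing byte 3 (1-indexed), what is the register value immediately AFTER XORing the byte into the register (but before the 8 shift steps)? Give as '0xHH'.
Register before byte 3: 0xD0
Byte 3: 0x5B
0xD0 XOR 0x5B = 0x8B

Answer: 0x8B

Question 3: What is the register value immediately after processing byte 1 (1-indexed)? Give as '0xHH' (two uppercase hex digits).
After byte 1 (0x14): reg=0x6C

Answer: 0x6C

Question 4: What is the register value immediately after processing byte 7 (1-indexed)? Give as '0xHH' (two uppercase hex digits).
After byte 1 (0x14): reg=0x6C
After byte 2 (0x9E): reg=0xD0
After byte 3 (0x5B): reg=0xB8
After byte 4 (0x92): reg=0xD6
After byte 5 (0x61): reg=0x0C
After byte 6 (0xEB): reg=0xBB
After byte 7 (0x54): reg=0x83

Answer: 0x83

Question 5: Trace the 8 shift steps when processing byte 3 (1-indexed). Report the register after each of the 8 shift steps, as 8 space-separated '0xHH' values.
After byte 1 (0x14): reg=0x6C
After byte 2 (0x9E): reg=0xD0
Register before byte 3: 0xD0
After XOR with byte 0x5B: 0x8B

Answer: 0x11 0x22 0x44 0x88 0x17 0x2E 0x5C 0xB8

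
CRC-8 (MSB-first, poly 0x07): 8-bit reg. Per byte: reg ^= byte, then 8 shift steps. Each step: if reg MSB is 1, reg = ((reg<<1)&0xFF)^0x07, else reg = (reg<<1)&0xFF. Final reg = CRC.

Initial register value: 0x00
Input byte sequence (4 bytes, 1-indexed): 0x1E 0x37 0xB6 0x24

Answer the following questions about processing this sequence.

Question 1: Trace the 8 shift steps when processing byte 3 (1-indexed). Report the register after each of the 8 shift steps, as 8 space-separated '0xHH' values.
Answer: 0x63 0xC6 0x8B 0x11 0x22 0x44 0x88 0x17

Derivation:
After byte 1 (0x1E): reg=0x5A
After byte 2 (0x37): reg=0x04
Register before byte 3: 0x04
After XOR with byte 0xB6: 0xB2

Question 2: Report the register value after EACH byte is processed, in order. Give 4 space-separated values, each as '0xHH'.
0x5A 0x04 0x17 0x99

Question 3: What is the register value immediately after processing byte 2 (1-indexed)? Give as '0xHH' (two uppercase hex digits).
After byte 1 (0x1E): reg=0x5A
After byte 2 (0x37): reg=0x04

Answer: 0x04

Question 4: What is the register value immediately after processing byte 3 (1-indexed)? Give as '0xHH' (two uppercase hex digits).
Answer: 0x17

Derivation:
After byte 1 (0x1E): reg=0x5A
After byte 2 (0x37): reg=0x04
After byte 3 (0xB6): reg=0x17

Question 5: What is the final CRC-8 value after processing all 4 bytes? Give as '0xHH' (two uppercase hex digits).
Answer: 0x99

Derivation:
After byte 1 (0x1E): reg=0x5A
After byte 2 (0x37): reg=0x04
After byte 3 (0xB6): reg=0x17
After byte 4 (0x24): reg=0x99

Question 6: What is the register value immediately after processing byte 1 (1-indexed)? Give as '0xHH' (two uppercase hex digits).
After byte 1 (0x1E): reg=0x5A

Answer: 0x5A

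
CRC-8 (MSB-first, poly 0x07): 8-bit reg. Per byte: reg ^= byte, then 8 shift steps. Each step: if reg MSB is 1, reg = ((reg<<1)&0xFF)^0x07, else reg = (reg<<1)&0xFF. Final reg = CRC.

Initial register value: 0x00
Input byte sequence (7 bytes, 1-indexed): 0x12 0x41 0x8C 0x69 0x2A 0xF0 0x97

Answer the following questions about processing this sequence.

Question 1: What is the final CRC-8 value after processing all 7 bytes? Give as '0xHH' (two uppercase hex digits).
Answer: 0xFB

Derivation:
After byte 1 (0x12): reg=0x7E
After byte 2 (0x41): reg=0xBD
After byte 3 (0x8C): reg=0x97
After byte 4 (0x69): reg=0xF4
After byte 5 (0x2A): reg=0x14
After byte 6 (0xF0): reg=0xB2
After byte 7 (0x97): reg=0xFB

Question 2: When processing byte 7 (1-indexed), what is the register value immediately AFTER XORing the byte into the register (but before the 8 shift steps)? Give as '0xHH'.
Answer: 0x25

Derivation:
Register before byte 7: 0xB2
Byte 7: 0x97
0xB2 XOR 0x97 = 0x25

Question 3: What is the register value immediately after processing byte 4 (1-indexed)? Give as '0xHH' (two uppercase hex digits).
Answer: 0xF4

Derivation:
After byte 1 (0x12): reg=0x7E
After byte 2 (0x41): reg=0xBD
After byte 3 (0x8C): reg=0x97
After byte 4 (0x69): reg=0xF4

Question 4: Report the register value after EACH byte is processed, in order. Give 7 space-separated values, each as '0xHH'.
0x7E 0xBD 0x97 0xF4 0x14 0xB2 0xFB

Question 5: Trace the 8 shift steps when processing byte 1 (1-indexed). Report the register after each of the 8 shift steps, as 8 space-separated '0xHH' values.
Answer: 0x24 0x48 0x90 0x27 0x4E 0x9C 0x3F 0x7E

Derivation:
Register before byte 1: 0x00
After XOR with byte 0x12: 0x12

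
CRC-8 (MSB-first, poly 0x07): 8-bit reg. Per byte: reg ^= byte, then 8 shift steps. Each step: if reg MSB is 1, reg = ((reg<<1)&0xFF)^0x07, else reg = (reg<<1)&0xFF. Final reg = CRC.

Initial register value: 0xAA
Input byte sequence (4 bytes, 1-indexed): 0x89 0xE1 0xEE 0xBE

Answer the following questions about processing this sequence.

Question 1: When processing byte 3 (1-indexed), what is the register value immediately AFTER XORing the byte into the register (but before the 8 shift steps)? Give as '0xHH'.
Answer: 0xD6

Derivation:
Register before byte 3: 0x38
Byte 3: 0xEE
0x38 XOR 0xEE = 0xD6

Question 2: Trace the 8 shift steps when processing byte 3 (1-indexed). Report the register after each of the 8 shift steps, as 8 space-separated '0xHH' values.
Answer: 0xAB 0x51 0xA2 0x43 0x86 0x0B 0x16 0x2C

Derivation:
After byte 1 (0x89): reg=0xE9
After byte 2 (0xE1): reg=0x38
Register before byte 3: 0x38
After XOR with byte 0xEE: 0xD6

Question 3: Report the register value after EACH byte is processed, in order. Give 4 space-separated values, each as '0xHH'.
0xE9 0x38 0x2C 0xF7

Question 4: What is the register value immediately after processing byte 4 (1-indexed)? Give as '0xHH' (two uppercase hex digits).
After byte 1 (0x89): reg=0xE9
After byte 2 (0xE1): reg=0x38
After byte 3 (0xEE): reg=0x2C
After byte 4 (0xBE): reg=0xF7

Answer: 0xF7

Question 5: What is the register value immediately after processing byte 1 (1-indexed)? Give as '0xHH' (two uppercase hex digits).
Answer: 0xE9

Derivation:
After byte 1 (0x89): reg=0xE9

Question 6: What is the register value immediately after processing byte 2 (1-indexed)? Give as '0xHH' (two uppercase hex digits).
After byte 1 (0x89): reg=0xE9
After byte 2 (0xE1): reg=0x38

Answer: 0x38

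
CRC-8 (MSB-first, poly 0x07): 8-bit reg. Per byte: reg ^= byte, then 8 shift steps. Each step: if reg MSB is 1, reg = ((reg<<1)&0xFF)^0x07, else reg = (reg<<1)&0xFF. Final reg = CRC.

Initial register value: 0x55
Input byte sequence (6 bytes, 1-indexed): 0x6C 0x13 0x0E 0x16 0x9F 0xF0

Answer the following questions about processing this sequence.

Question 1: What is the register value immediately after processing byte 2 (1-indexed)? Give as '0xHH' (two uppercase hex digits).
After byte 1 (0x6C): reg=0xAF
After byte 2 (0x13): reg=0x3D

Answer: 0x3D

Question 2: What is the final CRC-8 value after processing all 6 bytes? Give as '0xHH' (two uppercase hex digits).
After byte 1 (0x6C): reg=0xAF
After byte 2 (0x13): reg=0x3D
After byte 3 (0x0E): reg=0x99
After byte 4 (0x16): reg=0xA4
After byte 5 (0x9F): reg=0xA1
After byte 6 (0xF0): reg=0xB0

Answer: 0xB0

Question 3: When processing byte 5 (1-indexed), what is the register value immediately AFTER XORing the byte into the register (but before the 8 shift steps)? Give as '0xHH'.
Answer: 0x3B

Derivation:
Register before byte 5: 0xA4
Byte 5: 0x9F
0xA4 XOR 0x9F = 0x3B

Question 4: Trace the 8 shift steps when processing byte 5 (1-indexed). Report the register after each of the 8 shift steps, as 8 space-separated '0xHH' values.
After byte 1 (0x6C): reg=0xAF
After byte 2 (0x13): reg=0x3D
After byte 3 (0x0E): reg=0x99
After byte 4 (0x16): reg=0xA4
Register before byte 5: 0xA4
After XOR with byte 0x9F: 0x3B

Answer: 0x76 0xEC 0xDF 0xB9 0x75 0xEA 0xD3 0xA1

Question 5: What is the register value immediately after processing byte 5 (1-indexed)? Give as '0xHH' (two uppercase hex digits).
Answer: 0xA1

Derivation:
After byte 1 (0x6C): reg=0xAF
After byte 2 (0x13): reg=0x3D
After byte 3 (0x0E): reg=0x99
After byte 4 (0x16): reg=0xA4
After byte 5 (0x9F): reg=0xA1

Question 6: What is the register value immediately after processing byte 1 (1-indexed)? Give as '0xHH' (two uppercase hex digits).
After byte 1 (0x6C): reg=0xAF

Answer: 0xAF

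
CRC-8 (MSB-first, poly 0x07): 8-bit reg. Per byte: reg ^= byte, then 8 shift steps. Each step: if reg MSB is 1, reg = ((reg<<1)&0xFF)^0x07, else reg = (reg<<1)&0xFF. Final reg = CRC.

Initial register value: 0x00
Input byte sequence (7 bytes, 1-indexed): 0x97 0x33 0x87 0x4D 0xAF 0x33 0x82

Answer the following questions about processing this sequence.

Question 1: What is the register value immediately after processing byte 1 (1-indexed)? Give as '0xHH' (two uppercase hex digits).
After byte 1 (0x97): reg=0xEC

Answer: 0xEC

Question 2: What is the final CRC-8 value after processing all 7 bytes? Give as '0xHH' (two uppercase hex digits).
Answer: 0x01

Derivation:
After byte 1 (0x97): reg=0xEC
After byte 2 (0x33): reg=0x13
After byte 3 (0x87): reg=0xE5
After byte 4 (0x4D): reg=0x51
After byte 5 (0xAF): reg=0xF4
After byte 6 (0x33): reg=0x5B
After byte 7 (0x82): reg=0x01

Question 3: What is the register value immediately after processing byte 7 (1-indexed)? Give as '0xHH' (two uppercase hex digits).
After byte 1 (0x97): reg=0xEC
After byte 2 (0x33): reg=0x13
After byte 3 (0x87): reg=0xE5
After byte 4 (0x4D): reg=0x51
After byte 5 (0xAF): reg=0xF4
After byte 6 (0x33): reg=0x5B
After byte 7 (0x82): reg=0x01

Answer: 0x01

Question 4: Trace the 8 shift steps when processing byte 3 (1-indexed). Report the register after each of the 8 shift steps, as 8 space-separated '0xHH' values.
Answer: 0x2F 0x5E 0xBC 0x7F 0xFE 0xFB 0xF1 0xE5

Derivation:
After byte 1 (0x97): reg=0xEC
After byte 2 (0x33): reg=0x13
Register before byte 3: 0x13
After XOR with byte 0x87: 0x94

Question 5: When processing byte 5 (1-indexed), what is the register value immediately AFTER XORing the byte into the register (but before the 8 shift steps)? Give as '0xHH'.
Register before byte 5: 0x51
Byte 5: 0xAF
0x51 XOR 0xAF = 0xFE

Answer: 0xFE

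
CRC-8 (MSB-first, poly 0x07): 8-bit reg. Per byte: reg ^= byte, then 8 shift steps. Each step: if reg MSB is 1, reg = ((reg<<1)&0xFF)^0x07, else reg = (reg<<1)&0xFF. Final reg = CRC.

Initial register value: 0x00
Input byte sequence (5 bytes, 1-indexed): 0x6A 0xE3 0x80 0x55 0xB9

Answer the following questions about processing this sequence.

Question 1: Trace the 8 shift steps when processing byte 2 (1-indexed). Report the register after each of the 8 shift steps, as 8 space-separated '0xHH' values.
Answer: 0xE3 0xC1 0x85 0x0D 0x1A 0x34 0x68 0xD0

Derivation:
After byte 1 (0x6A): reg=0x11
Register before byte 2: 0x11
After XOR with byte 0xE3: 0xF2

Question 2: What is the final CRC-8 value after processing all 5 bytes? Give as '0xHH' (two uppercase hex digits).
Answer: 0x4F

Derivation:
After byte 1 (0x6A): reg=0x11
After byte 2 (0xE3): reg=0xD0
After byte 3 (0x80): reg=0xB7
After byte 4 (0x55): reg=0xA0
After byte 5 (0xB9): reg=0x4F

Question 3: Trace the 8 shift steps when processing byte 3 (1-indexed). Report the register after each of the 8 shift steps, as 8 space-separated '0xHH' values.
After byte 1 (0x6A): reg=0x11
After byte 2 (0xE3): reg=0xD0
Register before byte 3: 0xD0
After XOR with byte 0x80: 0x50

Answer: 0xA0 0x47 0x8E 0x1B 0x36 0x6C 0xD8 0xB7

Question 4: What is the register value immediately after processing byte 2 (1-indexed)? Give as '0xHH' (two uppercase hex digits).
After byte 1 (0x6A): reg=0x11
After byte 2 (0xE3): reg=0xD0

Answer: 0xD0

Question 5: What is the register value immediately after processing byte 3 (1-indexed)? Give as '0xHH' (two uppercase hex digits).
After byte 1 (0x6A): reg=0x11
After byte 2 (0xE3): reg=0xD0
After byte 3 (0x80): reg=0xB7

Answer: 0xB7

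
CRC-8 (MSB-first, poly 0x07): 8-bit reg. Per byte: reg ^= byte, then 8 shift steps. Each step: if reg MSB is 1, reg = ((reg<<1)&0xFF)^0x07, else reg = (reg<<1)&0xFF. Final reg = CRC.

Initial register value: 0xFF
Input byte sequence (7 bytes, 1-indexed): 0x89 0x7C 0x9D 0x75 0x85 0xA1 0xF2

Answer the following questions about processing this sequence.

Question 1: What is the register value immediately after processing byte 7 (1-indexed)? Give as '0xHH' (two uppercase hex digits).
After byte 1 (0x89): reg=0x45
After byte 2 (0x7C): reg=0xAF
After byte 3 (0x9D): reg=0x9E
After byte 4 (0x75): reg=0x9F
After byte 5 (0x85): reg=0x46
After byte 6 (0xA1): reg=0xBB
After byte 7 (0xF2): reg=0xF8

Answer: 0xF8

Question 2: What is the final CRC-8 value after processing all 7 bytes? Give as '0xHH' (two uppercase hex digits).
After byte 1 (0x89): reg=0x45
After byte 2 (0x7C): reg=0xAF
After byte 3 (0x9D): reg=0x9E
After byte 4 (0x75): reg=0x9F
After byte 5 (0x85): reg=0x46
After byte 6 (0xA1): reg=0xBB
After byte 7 (0xF2): reg=0xF8

Answer: 0xF8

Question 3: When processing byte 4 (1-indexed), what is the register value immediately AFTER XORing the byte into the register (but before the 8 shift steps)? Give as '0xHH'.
Answer: 0xEB

Derivation:
Register before byte 4: 0x9E
Byte 4: 0x75
0x9E XOR 0x75 = 0xEB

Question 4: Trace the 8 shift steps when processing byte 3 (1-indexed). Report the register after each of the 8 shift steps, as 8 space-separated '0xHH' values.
Answer: 0x64 0xC8 0x97 0x29 0x52 0xA4 0x4F 0x9E

Derivation:
After byte 1 (0x89): reg=0x45
After byte 2 (0x7C): reg=0xAF
Register before byte 3: 0xAF
After XOR with byte 0x9D: 0x32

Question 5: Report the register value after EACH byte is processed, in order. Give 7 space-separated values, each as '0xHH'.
0x45 0xAF 0x9E 0x9F 0x46 0xBB 0xF8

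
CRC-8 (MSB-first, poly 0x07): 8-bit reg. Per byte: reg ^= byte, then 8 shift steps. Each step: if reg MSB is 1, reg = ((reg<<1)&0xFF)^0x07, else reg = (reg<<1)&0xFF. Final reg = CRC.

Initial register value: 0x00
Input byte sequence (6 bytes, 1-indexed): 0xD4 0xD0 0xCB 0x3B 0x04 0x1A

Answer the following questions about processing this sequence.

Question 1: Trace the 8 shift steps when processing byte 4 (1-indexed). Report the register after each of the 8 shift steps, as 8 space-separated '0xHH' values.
After byte 1 (0xD4): reg=0x22
After byte 2 (0xD0): reg=0xD0
After byte 3 (0xCB): reg=0x41
Register before byte 4: 0x41
After XOR with byte 0x3B: 0x7A

Answer: 0xF4 0xEF 0xD9 0xB5 0x6D 0xDA 0xB3 0x61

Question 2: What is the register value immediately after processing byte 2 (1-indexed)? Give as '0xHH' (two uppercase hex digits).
Answer: 0xD0

Derivation:
After byte 1 (0xD4): reg=0x22
After byte 2 (0xD0): reg=0xD0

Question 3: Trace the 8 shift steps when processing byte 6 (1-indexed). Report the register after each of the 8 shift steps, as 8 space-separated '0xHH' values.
After byte 1 (0xD4): reg=0x22
After byte 2 (0xD0): reg=0xD0
After byte 3 (0xCB): reg=0x41
After byte 4 (0x3B): reg=0x61
After byte 5 (0x04): reg=0x3C
Register before byte 6: 0x3C
After XOR with byte 0x1A: 0x26

Answer: 0x4C 0x98 0x37 0x6E 0xDC 0xBF 0x79 0xF2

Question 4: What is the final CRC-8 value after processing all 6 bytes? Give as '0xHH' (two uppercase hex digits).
Answer: 0xF2

Derivation:
After byte 1 (0xD4): reg=0x22
After byte 2 (0xD0): reg=0xD0
After byte 3 (0xCB): reg=0x41
After byte 4 (0x3B): reg=0x61
After byte 5 (0x04): reg=0x3C
After byte 6 (0x1A): reg=0xF2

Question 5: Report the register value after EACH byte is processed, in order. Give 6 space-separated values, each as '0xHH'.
0x22 0xD0 0x41 0x61 0x3C 0xF2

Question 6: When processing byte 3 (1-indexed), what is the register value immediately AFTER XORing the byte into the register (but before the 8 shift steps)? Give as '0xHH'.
Answer: 0x1B

Derivation:
Register before byte 3: 0xD0
Byte 3: 0xCB
0xD0 XOR 0xCB = 0x1B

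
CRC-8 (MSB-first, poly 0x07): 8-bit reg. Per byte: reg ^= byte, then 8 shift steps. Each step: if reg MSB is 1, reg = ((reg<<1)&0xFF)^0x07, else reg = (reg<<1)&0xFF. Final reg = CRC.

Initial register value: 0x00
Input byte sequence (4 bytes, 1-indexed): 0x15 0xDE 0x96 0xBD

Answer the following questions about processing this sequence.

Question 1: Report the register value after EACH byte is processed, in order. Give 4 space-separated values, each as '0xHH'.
0x6B 0x02 0xE5 0x8F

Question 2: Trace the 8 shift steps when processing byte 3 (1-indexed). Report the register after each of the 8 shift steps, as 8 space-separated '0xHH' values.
After byte 1 (0x15): reg=0x6B
After byte 2 (0xDE): reg=0x02
Register before byte 3: 0x02
After XOR with byte 0x96: 0x94

Answer: 0x2F 0x5E 0xBC 0x7F 0xFE 0xFB 0xF1 0xE5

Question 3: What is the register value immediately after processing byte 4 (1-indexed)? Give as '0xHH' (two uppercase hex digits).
After byte 1 (0x15): reg=0x6B
After byte 2 (0xDE): reg=0x02
After byte 3 (0x96): reg=0xE5
After byte 4 (0xBD): reg=0x8F

Answer: 0x8F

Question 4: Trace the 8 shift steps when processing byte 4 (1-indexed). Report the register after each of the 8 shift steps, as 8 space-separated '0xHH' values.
Answer: 0xB0 0x67 0xCE 0x9B 0x31 0x62 0xC4 0x8F

Derivation:
After byte 1 (0x15): reg=0x6B
After byte 2 (0xDE): reg=0x02
After byte 3 (0x96): reg=0xE5
Register before byte 4: 0xE5
After XOR with byte 0xBD: 0x58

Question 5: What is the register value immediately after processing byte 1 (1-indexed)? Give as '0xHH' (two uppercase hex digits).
After byte 1 (0x15): reg=0x6B

Answer: 0x6B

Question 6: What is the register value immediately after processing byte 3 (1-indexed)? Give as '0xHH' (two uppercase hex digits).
Answer: 0xE5

Derivation:
After byte 1 (0x15): reg=0x6B
After byte 2 (0xDE): reg=0x02
After byte 3 (0x96): reg=0xE5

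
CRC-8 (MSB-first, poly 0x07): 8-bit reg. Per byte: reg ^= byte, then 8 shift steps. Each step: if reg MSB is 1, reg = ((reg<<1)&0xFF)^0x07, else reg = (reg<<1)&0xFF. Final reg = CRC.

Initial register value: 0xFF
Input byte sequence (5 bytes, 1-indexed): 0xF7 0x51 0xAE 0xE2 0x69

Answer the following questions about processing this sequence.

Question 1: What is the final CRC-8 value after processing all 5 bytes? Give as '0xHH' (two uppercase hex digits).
After byte 1 (0xF7): reg=0x38
After byte 2 (0x51): reg=0x18
After byte 3 (0xAE): reg=0x0B
After byte 4 (0xE2): reg=0x91
After byte 5 (0x69): reg=0xE6

Answer: 0xE6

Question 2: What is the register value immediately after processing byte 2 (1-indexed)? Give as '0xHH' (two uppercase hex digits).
Answer: 0x18

Derivation:
After byte 1 (0xF7): reg=0x38
After byte 2 (0x51): reg=0x18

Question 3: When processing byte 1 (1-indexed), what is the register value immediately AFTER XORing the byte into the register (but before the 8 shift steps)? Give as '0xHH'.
Answer: 0x08

Derivation:
Register before byte 1: 0xFF
Byte 1: 0xF7
0xFF XOR 0xF7 = 0x08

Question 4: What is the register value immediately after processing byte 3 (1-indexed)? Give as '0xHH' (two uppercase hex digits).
Answer: 0x0B

Derivation:
After byte 1 (0xF7): reg=0x38
After byte 2 (0x51): reg=0x18
After byte 3 (0xAE): reg=0x0B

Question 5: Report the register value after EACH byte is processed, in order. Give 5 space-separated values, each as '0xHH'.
0x38 0x18 0x0B 0x91 0xE6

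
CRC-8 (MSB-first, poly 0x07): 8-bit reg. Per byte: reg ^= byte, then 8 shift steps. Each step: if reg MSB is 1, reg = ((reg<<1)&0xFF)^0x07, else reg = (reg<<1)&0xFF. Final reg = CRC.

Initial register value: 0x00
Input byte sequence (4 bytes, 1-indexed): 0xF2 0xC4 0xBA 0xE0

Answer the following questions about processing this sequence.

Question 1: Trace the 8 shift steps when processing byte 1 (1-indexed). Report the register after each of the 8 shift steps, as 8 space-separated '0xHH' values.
Register before byte 1: 0x00
After XOR with byte 0xF2: 0xF2

Answer: 0xE3 0xC1 0x85 0x0D 0x1A 0x34 0x68 0xD0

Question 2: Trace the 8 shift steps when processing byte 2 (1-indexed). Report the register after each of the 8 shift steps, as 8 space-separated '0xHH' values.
Answer: 0x28 0x50 0xA0 0x47 0x8E 0x1B 0x36 0x6C

Derivation:
After byte 1 (0xF2): reg=0xD0
Register before byte 2: 0xD0
After XOR with byte 0xC4: 0x14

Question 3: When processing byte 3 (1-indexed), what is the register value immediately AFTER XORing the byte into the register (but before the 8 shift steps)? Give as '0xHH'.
Answer: 0xD6

Derivation:
Register before byte 3: 0x6C
Byte 3: 0xBA
0x6C XOR 0xBA = 0xD6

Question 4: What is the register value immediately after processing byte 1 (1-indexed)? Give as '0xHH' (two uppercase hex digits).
After byte 1 (0xF2): reg=0xD0

Answer: 0xD0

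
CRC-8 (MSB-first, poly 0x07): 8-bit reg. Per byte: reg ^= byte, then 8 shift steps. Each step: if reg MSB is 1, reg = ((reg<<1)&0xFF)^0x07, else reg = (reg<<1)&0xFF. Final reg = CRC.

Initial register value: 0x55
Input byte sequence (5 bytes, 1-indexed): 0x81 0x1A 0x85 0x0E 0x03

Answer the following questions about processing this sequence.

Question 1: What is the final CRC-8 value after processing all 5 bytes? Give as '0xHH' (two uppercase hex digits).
Answer: 0x0D

Derivation:
After byte 1 (0x81): reg=0x22
After byte 2 (0x1A): reg=0xA8
After byte 3 (0x85): reg=0xC3
After byte 4 (0x0E): reg=0x6D
After byte 5 (0x03): reg=0x0D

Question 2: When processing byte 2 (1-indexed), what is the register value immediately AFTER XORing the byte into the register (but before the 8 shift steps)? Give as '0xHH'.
Answer: 0x38

Derivation:
Register before byte 2: 0x22
Byte 2: 0x1A
0x22 XOR 0x1A = 0x38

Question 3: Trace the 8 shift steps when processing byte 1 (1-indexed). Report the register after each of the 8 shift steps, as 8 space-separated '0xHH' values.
Answer: 0xAF 0x59 0xB2 0x63 0xC6 0x8B 0x11 0x22

Derivation:
Register before byte 1: 0x55
After XOR with byte 0x81: 0xD4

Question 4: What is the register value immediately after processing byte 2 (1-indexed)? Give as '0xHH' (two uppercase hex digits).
After byte 1 (0x81): reg=0x22
After byte 2 (0x1A): reg=0xA8

Answer: 0xA8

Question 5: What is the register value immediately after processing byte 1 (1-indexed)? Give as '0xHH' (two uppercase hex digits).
After byte 1 (0x81): reg=0x22

Answer: 0x22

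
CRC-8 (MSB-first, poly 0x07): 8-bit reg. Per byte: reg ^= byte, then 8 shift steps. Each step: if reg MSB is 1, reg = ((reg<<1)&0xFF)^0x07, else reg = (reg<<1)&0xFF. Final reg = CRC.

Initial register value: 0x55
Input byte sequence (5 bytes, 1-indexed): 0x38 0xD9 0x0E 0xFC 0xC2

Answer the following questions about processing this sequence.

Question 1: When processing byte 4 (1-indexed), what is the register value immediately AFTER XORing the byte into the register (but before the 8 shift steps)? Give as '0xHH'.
Register before byte 4: 0x79
Byte 4: 0xFC
0x79 XOR 0xFC = 0x85

Answer: 0x85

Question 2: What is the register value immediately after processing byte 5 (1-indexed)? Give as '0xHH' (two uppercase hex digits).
After byte 1 (0x38): reg=0x04
After byte 2 (0xD9): reg=0x1D
After byte 3 (0x0E): reg=0x79
After byte 4 (0xFC): reg=0x92
After byte 5 (0xC2): reg=0xB7

Answer: 0xB7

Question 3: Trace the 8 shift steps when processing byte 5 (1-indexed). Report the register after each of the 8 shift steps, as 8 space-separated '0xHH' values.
Answer: 0xA0 0x47 0x8E 0x1B 0x36 0x6C 0xD8 0xB7

Derivation:
After byte 1 (0x38): reg=0x04
After byte 2 (0xD9): reg=0x1D
After byte 3 (0x0E): reg=0x79
After byte 4 (0xFC): reg=0x92
Register before byte 5: 0x92
After XOR with byte 0xC2: 0x50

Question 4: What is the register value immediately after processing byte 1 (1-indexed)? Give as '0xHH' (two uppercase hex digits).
Answer: 0x04

Derivation:
After byte 1 (0x38): reg=0x04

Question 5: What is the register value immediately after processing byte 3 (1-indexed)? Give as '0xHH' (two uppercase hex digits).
Answer: 0x79

Derivation:
After byte 1 (0x38): reg=0x04
After byte 2 (0xD9): reg=0x1D
After byte 3 (0x0E): reg=0x79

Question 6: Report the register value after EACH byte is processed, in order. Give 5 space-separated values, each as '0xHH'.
0x04 0x1D 0x79 0x92 0xB7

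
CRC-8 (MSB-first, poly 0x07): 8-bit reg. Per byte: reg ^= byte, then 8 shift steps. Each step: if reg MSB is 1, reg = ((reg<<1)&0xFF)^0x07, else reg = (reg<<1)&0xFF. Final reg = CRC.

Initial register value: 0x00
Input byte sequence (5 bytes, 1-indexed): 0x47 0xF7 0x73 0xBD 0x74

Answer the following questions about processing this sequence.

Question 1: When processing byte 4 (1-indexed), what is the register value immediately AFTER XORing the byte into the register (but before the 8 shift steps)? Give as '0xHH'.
Answer: 0x0C

Derivation:
Register before byte 4: 0xB1
Byte 4: 0xBD
0xB1 XOR 0xBD = 0x0C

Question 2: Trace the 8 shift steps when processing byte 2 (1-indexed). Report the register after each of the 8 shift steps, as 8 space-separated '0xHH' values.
Answer: 0x4A 0x94 0x2F 0x5E 0xBC 0x7F 0xFE 0xFB

Derivation:
After byte 1 (0x47): reg=0xD2
Register before byte 2: 0xD2
After XOR with byte 0xF7: 0x25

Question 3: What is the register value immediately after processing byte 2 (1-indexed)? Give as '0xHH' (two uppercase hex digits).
After byte 1 (0x47): reg=0xD2
After byte 2 (0xF7): reg=0xFB

Answer: 0xFB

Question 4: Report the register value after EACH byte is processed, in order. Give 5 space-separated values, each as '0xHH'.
0xD2 0xFB 0xB1 0x24 0xB7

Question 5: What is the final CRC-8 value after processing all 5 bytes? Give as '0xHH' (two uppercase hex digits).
After byte 1 (0x47): reg=0xD2
After byte 2 (0xF7): reg=0xFB
After byte 3 (0x73): reg=0xB1
After byte 4 (0xBD): reg=0x24
After byte 5 (0x74): reg=0xB7

Answer: 0xB7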